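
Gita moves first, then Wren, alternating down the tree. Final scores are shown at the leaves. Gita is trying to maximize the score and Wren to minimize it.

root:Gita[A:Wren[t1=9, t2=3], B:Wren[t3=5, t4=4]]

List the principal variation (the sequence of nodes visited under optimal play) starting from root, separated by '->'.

root -> B -> t4

A (Wren): min(9, 3) = 3
B (Wren): min(5, 4) = 4
root (Gita): max(3, 4) = 4
At root, Gita picks B (highest: 4).
At B, Wren picks t4 (lowest: 4).
Terminal value 4.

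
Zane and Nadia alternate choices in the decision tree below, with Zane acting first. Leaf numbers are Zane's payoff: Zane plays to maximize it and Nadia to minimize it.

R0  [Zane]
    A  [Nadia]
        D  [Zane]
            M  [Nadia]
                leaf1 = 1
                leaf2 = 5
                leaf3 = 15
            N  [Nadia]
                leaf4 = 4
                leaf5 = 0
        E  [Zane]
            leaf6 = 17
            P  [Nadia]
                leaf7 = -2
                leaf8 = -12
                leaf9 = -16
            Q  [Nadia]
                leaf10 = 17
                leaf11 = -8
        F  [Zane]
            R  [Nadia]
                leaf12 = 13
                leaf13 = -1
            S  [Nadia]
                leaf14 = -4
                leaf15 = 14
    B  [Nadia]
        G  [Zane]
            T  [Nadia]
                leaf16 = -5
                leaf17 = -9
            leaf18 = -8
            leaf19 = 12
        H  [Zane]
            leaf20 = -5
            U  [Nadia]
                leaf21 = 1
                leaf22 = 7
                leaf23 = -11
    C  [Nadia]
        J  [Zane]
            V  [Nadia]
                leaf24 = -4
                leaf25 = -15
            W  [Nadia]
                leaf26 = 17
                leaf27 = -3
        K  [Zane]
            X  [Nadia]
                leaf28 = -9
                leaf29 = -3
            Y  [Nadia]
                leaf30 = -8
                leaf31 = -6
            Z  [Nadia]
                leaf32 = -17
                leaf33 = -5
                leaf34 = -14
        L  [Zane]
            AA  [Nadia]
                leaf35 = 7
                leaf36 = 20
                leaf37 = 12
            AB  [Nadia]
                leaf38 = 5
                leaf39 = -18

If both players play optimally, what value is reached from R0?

-1

M (Nadia): min(1, 5, 15) = 1
N (Nadia): min(4, 0) = 0
D (Zane): max(1, 0) = 1
P (Nadia): min(-2, -12, -16) = -16
Q (Nadia): min(17, -8) = -8
E (Zane): max(17, -16, -8) = 17
R (Nadia): min(13, -1) = -1
S (Nadia): min(-4, 14) = -4
F (Zane): max(-1, -4) = -1
A (Nadia): min(1, 17, -1) = -1
T (Nadia): min(-5, -9) = -9
G (Zane): max(-9, -8, 12) = 12
U (Nadia): min(1, 7, -11) = -11
H (Zane): max(-5, -11) = -5
B (Nadia): min(12, -5) = -5
V (Nadia): min(-4, -15) = -15
W (Nadia): min(17, -3) = -3
J (Zane): max(-15, -3) = -3
X (Nadia): min(-9, -3) = -9
Y (Nadia): min(-8, -6) = -8
Z (Nadia): min(-17, -5, -14) = -17
K (Zane): max(-9, -8, -17) = -8
AA (Nadia): min(7, 20, 12) = 7
AB (Nadia): min(5, -18) = -18
L (Zane): max(7, -18) = 7
C (Nadia): min(-3, -8, 7) = -8
R0 (Zane): max(-1, -5, -8) = -1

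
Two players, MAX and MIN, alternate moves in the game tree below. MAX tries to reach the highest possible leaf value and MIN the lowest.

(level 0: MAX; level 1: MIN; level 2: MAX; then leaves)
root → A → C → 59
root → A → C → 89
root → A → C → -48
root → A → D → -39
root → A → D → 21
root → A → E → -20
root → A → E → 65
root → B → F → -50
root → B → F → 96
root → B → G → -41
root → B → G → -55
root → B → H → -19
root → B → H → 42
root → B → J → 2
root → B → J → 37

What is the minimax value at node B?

F (MAX): max(-50, 96) = 96
G (MAX): max(-41, -55) = -41
H (MAX): max(-19, 42) = 42
J (MAX): max(2, 37) = 37
B (MIN): min(96, -41, 42, 37) = -41

-41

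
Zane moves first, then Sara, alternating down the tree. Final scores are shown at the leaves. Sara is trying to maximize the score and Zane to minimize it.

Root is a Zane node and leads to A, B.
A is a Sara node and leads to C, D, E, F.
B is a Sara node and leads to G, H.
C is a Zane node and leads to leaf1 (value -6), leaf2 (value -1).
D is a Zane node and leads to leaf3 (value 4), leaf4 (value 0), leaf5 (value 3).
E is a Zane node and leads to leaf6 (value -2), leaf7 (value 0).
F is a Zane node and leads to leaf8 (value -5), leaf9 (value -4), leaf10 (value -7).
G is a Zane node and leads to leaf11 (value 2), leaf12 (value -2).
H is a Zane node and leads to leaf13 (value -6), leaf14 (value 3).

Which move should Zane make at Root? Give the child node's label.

C (Zane): min(-6, -1) = -6
D (Zane): min(4, 0, 3) = 0
E (Zane): min(-2, 0) = -2
F (Zane): min(-5, -4, -7) = -7
A (Sara): max(-6, 0, -2, -7) = 0
G (Zane): min(2, -2) = -2
H (Zane): min(-6, 3) = -6
B (Sara): max(-2, -6) = -2
Root (Zane): min(0, -2) = -2
Zane at Root wants the lowest of {A=0, B=-2}, so chooses B.

B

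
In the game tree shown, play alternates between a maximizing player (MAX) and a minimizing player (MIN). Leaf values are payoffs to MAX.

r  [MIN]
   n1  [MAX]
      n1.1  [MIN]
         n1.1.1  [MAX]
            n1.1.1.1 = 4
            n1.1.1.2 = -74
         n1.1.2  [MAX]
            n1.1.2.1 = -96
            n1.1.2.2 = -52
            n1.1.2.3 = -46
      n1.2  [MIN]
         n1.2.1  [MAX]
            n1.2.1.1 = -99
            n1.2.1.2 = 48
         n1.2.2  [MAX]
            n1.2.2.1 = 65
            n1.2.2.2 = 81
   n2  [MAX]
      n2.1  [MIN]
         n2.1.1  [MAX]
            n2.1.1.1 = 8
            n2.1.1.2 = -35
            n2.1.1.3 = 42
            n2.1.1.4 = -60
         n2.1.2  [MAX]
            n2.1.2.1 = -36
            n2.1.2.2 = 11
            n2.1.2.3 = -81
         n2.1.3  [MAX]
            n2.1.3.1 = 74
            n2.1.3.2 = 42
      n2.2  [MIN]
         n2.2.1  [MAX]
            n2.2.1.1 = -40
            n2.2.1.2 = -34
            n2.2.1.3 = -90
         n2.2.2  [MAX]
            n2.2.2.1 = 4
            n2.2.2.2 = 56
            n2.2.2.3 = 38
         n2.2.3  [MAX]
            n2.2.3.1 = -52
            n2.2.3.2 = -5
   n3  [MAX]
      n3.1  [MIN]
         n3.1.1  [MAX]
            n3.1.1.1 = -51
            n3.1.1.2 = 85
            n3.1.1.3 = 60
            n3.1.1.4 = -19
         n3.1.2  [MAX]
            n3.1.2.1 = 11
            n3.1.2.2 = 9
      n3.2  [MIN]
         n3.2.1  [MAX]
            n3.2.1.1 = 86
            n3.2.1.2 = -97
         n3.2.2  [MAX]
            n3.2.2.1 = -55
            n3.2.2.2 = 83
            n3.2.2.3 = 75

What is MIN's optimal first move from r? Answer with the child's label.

n1.1.1 (MAX): max(4, -74) = 4
n1.1.2 (MAX): max(-96, -52, -46) = -46
n1.1 (MIN): min(4, -46) = -46
n1.2.1 (MAX): max(-99, 48) = 48
n1.2.2 (MAX): max(65, 81) = 81
n1.2 (MIN): min(48, 81) = 48
n1 (MAX): max(-46, 48) = 48
n2.1.1 (MAX): max(8, -35, 42, -60) = 42
n2.1.2 (MAX): max(-36, 11, -81) = 11
n2.1.3 (MAX): max(74, 42) = 74
n2.1 (MIN): min(42, 11, 74) = 11
n2.2.1 (MAX): max(-40, -34, -90) = -34
n2.2.2 (MAX): max(4, 56, 38) = 56
n2.2.3 (MAX): max(-52, -5) = -5
n2.2 (MIN): min(-34, 56, -5) = -34
n2 (MAX): max(11, -34) = 11
n3.1.1 (MAX): max(-51, 85, 60, -19) = 85
n3.1.2 (MAX): max(11, 9) = 11
n3.1 (MIN): min(85, 11) = 11
n3.2.1 (MAX): max(86, -97) = 86
n3.2.2 (MAX): max(-55, 83, 75) = 83
n3.2 (MIN): min(86, 83) = 83
n3 (MAX): max(11, 83) = 83
r (MIN): min(48, 11, 83) = 11
MIN at r wants the lowest of {n1=48, n2=11, n3=83}, so chooses n2.

n2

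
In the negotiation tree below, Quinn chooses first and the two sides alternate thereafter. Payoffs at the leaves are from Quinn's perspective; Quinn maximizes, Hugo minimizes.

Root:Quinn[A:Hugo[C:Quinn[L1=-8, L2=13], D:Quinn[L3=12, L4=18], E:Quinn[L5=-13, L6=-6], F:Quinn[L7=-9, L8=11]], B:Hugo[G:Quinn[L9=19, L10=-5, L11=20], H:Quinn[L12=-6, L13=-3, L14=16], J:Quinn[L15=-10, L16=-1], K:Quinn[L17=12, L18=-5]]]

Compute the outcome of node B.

-1

G (Quinn): max(19, -5, 20) = 20
H (Quinn): max(-6, -3, 16) = 16
J (Quinn): max(-10, -1) = -1
K (Quinn): max(12, -5) = 12
B (Hugo): min(20, 16, -1, 12) = -1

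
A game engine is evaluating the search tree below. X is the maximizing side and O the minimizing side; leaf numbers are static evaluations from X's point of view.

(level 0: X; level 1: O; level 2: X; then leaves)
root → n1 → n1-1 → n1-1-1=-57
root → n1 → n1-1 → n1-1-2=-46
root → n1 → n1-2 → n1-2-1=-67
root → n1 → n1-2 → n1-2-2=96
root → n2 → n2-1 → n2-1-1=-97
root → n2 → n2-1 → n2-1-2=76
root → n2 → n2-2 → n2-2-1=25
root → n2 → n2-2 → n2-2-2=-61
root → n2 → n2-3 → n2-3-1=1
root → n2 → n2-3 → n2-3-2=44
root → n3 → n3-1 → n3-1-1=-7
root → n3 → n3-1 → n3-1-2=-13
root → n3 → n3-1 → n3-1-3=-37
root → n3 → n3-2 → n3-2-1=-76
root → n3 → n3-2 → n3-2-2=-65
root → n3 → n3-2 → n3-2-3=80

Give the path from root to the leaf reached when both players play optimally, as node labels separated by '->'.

root -> n2 -> n2-2 -> n2-2-1

n1-1 (X): max(-57, -46) = -46
n1-2 (X): max(-67, 96) = 96
n1 (O): min(-46, 96) = -46
n2-1 (X): max(-97, 76) = 76
n2-2 (X): max(25, -61) = 25
n2-3 (X): max(1, 44) = 44
n2 (O): min(76, 25, 44) = 25
n3-1 (X): max(-7, -13, -37) = -7
n3-2 (X): max(-76, -65, 80) = 80
n3 (O): min(-7, 80) = -7
root (X): max(-46, 25, -7) = 25
At root, X picks n2 (highest: 25).
At n2, O picks n2-2 (lowest: 25).
At n2-2, X picks n2-2-1 (highest: 25).
Terminal value 25.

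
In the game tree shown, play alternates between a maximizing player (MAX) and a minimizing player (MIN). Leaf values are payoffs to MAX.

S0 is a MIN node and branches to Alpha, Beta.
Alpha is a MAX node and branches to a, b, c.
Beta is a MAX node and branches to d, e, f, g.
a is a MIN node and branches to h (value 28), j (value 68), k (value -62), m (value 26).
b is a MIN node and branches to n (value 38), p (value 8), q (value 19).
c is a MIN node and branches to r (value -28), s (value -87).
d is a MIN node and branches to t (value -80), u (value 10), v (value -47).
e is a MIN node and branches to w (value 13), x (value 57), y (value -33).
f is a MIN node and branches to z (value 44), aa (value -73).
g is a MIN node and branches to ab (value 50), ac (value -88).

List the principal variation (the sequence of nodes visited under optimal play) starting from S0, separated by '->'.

a (MIN): min(28, 68, -62, 26) = -62
b (MIN): min(38, 8, 19) = 8
c (MIN): min(-28, -87) = -87
Alpha (MAX): max(-62, 8, -87) = 8
d (MIN): min(-80, 10, -47) = -80
e (MIN): min(13, 57, -33) = -33
f (MIN): min(44, -73) = -73
g (MIN): min(50, -88) = -88
Beta (MAX): max(-80, -33, -73, -88) = -33
S0 (MIN): min(8, -33) = -33
At S0, MIN picks Beta (lowest: -33).
At Beta, MAX picks e (highest: -33).
At e, MIN picks y (lowest: -33).
Terminal value -33.

S0 -> Beta -> e -> y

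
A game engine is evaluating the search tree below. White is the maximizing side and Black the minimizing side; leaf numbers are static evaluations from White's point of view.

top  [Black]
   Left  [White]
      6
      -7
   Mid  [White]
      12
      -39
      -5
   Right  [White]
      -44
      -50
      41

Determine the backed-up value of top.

6

Left (White): max(6, -7) = 6
Mid (White): max(12, -39, -5) = 12
Right (White): max(-44, -50, 41) = 41
top (Black): min(6, 12, 41) = 6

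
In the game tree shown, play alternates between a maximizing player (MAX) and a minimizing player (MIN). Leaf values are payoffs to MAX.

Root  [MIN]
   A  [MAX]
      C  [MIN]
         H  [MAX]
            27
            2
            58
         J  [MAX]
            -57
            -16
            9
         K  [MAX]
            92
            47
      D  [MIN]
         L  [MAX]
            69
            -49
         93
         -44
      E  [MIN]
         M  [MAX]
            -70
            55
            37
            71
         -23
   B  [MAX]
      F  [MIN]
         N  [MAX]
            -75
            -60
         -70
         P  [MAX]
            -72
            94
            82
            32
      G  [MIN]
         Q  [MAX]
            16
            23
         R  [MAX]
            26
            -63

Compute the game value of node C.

9

H (MAX): max(27, 2, 58) = 58
J (MAX): max(-57, -16, 9) = 9
K (MAX): max(92, 47) = 92
C (MIN): min(58, 9, 92) = 9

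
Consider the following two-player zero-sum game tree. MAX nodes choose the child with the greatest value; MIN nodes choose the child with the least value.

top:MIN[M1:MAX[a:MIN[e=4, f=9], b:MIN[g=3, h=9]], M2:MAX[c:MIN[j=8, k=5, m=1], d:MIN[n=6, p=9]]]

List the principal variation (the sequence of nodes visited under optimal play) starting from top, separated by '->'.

a (MIN): min(4, 9) = 4
b (MIN): min(3, 9) = 3
M1 (MAX): max(4, 3) = 4
c (MIN): min(8, 5, 1) = 1
d (MIN): min(6, 9) = 6
M2 (MAX): max(1, 6) = 6
top (MIN): min(4, 6) = 4
At top, MIN picks M1 (lowest: 4).
At M1, MAX picks a (highest: 4).
At a, MIN picks e (lowest: 4).
Terminal value 4.

top -> M1 -> a -> e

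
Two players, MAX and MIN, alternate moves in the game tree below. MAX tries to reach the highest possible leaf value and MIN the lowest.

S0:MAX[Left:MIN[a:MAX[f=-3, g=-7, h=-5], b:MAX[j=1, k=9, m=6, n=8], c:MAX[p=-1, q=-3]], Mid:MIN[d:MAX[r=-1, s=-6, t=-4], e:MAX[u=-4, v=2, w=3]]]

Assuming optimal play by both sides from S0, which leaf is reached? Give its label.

a (MAX): max(-3, -7, -5) = -3
b (MAX): max(1, 9, 6, 8) = 9
c (MAX): max(-1, -3) = -1
Left (MIN): min(-3, 9, -1) = -3
d (MAX): max(-1, -6, -4) = -1
e (MAX): max(-4, 2, 3) = 3
Mid (MIN): min(-1, 3) = -1
S0 (MAX): max(-3, -1) = -1
At S0, MAX picks Mid (highest: -1).
At Mid, MIN picks d (lowest: -1).
At d, MAX picks r (highest: -1).
Terminal value -1.

r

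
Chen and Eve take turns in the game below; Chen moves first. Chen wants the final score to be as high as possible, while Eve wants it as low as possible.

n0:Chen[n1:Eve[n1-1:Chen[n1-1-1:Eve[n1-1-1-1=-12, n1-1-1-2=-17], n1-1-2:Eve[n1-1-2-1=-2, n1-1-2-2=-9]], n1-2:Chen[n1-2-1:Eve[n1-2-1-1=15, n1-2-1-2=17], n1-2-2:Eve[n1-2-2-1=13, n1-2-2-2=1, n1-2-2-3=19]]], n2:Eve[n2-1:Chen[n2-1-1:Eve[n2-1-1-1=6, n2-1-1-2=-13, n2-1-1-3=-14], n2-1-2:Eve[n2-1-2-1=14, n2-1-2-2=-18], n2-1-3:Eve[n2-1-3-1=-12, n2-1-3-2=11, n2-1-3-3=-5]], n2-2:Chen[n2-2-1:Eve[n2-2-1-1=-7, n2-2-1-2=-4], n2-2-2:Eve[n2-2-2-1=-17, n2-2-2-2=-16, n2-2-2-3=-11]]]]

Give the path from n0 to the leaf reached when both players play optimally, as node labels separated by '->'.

n1-1-1 (Eve): min(-12, -17) = -17
n1-1-2 (Eve): min(-2, -9) = -9
n1-1 (Chen): max(-17, -9) = -9
n1-2-1 (Eve): min(15, 17) = 15
n1-2-2 (Eve): min(13, 1, 19) = 1
n1-2 (Chen): max(15, 1) = 15
n1 (Eve): min(-9, 15) = -9
n2-1-1 (Eve): min(6, -13, -14) = -14
n2-1-2 (Eve): min(14, -18) = -18
n2-1-3 (Eve): min(-12, 11, -5) = -12
n2-1 (Chen): max(-14, -18, -12) = -12
n2-2-1 (Eve): min(-7, -4) = -7
n2-2-2 (Eve): min(-17, -16, -11) = -17
n2-2 (Chen): max(-7, -17) = -7
n2 (Eve): min(-12, -7) = -12
n0 (Chen): max(-9, -12) = -9
At n0, Chen picks n1 (highest: -9).
At n1, Eve picks n1-1 (lowest: -9).
At n1-1, Chen picks n1-1-2 (highest: -9).
At n1-1-2, Eve picks n1-1-2-2 (lowest: -9).
Terminal value -9.

n0 -> n1 -> n1-1 -> n1-1-2 -> n1-1-2-2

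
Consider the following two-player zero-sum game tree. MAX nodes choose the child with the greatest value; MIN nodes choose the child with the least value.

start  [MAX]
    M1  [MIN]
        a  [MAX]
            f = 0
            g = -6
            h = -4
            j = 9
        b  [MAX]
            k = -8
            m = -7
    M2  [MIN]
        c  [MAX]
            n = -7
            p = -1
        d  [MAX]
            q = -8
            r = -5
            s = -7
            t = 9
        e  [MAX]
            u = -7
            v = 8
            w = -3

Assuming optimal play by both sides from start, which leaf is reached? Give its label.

a (MAX): max(0, -6, -4, 9) = 9
b (MAX): max(-8, -7) = -7
M1 (MIN): min(9, -7) = -7
c (MAX): max(-7, -1) = -1
d (MAX): max(-8, -5, -7, 9) = 9
e (MAX): max(-7, 8, -3) = 8
M2 (MIN): min(-1, 9, 8) = -1
start (MAX): max(-7, -1) = -1
At start, MAX picks M2 (highest: -1).
At M2, MIN picks c (lowest: -1).
At c, MAX picks p (highest: -1).
Terminal value -1.

p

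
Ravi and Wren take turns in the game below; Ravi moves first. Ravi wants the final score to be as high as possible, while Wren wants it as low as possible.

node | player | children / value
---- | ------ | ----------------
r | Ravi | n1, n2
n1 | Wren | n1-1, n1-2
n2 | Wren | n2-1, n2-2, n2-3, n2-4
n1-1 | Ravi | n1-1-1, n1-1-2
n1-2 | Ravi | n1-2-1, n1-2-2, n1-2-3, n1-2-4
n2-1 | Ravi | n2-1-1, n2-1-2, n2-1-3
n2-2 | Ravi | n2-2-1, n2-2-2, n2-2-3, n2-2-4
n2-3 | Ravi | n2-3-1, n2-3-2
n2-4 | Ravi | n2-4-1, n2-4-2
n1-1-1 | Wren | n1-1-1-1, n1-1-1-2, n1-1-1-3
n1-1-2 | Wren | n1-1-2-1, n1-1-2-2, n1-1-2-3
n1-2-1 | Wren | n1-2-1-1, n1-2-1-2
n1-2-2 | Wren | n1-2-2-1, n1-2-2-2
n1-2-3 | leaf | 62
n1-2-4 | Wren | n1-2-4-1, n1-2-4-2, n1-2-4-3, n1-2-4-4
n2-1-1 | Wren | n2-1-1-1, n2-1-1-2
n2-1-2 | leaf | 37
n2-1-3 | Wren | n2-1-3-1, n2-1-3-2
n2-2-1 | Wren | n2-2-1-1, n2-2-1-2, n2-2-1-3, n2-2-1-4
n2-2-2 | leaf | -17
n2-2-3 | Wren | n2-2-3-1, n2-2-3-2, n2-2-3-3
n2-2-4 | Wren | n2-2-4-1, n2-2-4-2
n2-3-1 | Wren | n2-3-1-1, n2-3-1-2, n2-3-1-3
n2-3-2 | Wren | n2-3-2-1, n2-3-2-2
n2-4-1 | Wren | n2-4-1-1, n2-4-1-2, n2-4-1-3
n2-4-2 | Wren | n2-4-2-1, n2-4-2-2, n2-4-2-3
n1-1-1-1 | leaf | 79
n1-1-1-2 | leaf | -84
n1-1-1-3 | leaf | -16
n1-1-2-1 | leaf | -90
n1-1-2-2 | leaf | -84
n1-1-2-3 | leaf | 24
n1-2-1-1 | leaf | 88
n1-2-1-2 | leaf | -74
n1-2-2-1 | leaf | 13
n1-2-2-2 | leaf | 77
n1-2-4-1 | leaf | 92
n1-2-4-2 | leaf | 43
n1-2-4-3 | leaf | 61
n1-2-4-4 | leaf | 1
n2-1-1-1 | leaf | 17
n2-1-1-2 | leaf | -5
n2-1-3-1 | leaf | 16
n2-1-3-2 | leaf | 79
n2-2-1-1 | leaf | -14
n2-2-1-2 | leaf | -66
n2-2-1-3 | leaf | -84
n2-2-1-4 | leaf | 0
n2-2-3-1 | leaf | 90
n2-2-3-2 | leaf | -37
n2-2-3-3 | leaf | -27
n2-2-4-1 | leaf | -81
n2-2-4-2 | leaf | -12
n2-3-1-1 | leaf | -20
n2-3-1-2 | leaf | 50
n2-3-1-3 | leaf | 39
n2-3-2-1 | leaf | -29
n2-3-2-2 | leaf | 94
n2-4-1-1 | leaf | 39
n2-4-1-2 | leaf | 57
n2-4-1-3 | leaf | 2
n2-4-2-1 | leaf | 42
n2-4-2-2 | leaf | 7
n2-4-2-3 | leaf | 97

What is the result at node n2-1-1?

n2-1-1 (Wren): min(17, -5) = -5

-5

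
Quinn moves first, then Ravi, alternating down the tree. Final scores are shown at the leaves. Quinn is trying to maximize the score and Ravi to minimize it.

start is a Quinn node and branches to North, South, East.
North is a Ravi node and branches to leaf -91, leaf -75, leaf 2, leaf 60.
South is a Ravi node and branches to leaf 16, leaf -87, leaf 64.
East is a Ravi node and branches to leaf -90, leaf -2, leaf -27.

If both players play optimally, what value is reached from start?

North (Ravi): min(-91, -75, 2, 60) = -91
South (Ravi): min(16, -87, 64) = -87
East (Ravi): min(-90, -2, -27) = -90
start (Quinn): max(-91, -87, -90) = -87

-87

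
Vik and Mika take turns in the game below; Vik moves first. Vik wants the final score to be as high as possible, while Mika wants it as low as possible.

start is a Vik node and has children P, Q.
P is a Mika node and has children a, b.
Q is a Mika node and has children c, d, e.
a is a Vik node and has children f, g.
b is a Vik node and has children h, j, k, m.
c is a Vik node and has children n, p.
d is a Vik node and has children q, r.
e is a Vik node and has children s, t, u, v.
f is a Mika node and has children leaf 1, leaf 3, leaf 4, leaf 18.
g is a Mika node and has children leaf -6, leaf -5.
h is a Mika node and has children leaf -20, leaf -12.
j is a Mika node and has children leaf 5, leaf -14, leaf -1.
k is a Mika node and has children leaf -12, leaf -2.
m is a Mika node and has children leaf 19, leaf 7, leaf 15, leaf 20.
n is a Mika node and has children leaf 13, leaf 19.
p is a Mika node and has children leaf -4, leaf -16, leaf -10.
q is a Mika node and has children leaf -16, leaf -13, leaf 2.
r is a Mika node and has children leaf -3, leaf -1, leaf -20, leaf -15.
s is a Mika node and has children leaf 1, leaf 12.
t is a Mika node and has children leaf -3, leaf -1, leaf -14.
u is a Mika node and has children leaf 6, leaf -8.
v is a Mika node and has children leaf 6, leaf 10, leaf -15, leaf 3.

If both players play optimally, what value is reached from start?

1

f (Mika): min(1, 3, 4, 18) = 1
g (Mika): min(-6, -5) = -6
a (Vik): max(1, -6) = 1
h (Mika): min(-20, -12) = -20
j (Mika): min(5, -14, -1) = -14
k (Mika): min(-12, -2) = -12
m (Mika): min(19, 7, 15, 20) = 7
b (Vik): max(-20, -14, -12, 7) = 7
P (Mika): min(1, 7) = 1
n (Mika): min(13, 19) = 13
p (Mika): min(-4, -16, -10) = -16
c (Vik): max(13, -16) = 13
q (Mika): min(-16, -13, 2) = -16
r (Mika): min(-3, -1, -20, -15) = -20
d (Vik): max(-16, -20) = -16
s (Mika): min(1, 12) = 1
t (Mika): min(-3, -1, -14) = -14
u (Mika): min(6, -8) = -8
v (Mika): min(6, 10, -15, 3) = -15
e (Vik): max(1, -14, -8, -15) = 1
Q (Mika): min(13, -16, 1) = -16
start (Vik): max(1, -16) = 1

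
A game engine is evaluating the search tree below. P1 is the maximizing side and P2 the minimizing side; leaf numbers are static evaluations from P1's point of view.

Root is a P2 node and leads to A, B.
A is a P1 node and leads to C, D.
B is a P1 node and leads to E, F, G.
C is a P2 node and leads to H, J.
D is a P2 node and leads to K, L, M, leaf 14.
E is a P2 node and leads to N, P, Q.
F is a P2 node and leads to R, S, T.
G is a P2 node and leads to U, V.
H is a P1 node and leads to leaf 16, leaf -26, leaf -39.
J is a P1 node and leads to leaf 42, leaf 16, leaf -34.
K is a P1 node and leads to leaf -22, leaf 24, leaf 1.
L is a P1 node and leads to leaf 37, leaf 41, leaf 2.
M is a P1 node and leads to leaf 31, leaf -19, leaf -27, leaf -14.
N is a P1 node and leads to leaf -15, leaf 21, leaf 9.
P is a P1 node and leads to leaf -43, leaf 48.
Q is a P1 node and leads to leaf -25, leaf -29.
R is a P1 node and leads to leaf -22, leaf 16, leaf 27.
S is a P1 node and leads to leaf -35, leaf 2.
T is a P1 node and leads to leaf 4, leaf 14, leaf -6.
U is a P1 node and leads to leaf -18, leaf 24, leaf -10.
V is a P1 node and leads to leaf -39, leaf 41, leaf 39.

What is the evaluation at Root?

16

H (P1): max(16, -26, -39) = 16
J (P1): max(42, 16, -34) = 42
C (P2): min(16, 42) = 16
K (P1): max(-22, 24, 1) = 24
L (P1): max(37, 41, 2) = 41
M (P1): max(31, -19, -27, -14) = 31
D (P2): min(24, 41, 31, 14) = 14
A (P1): max(16, 14) = 16
N (P1): max(-15, 21, 9) = 21
P (P1): max(-43, 48) = 48
Q (P1): max(-25, -29) = -25
E (P2): min(21, 48, -25) = -25
R (P1): max(-22, 16, 27) = 27
S (P1): max(-35, 2) = 2
T (P1): max(4, 14, -6) = 14
F (P2): min(27, 2, 14) = 2
U (P1): max(-18, 24, -10) = 24
V (P1): max(-39, 41, 39) = 41
G (P2): min(24, 41) = 24
B (P1): max(-25, 2, 24) = 24
Root (P2): min(16, 24) = 16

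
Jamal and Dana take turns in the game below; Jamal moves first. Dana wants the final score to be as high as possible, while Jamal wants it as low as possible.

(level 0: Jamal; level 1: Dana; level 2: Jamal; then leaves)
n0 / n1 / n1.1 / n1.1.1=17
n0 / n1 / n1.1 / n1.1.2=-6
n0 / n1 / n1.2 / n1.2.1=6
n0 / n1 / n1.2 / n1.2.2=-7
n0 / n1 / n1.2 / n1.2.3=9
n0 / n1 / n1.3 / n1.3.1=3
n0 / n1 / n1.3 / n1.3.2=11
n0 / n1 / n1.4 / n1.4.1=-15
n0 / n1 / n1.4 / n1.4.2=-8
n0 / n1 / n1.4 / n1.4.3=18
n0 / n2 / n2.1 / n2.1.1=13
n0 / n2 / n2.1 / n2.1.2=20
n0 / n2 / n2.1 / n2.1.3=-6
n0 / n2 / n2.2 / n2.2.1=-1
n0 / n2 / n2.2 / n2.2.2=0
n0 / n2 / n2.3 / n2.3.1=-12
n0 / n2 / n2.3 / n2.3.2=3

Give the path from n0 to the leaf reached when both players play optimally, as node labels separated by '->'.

n1.1 (Jamal): min(17, -6) = -6
n1.2 (Jamal): min(6, -7, 9) = -7
n1.3 (Jamal): min(3, 11) = 3
n1.4 (Jamal): min(-15, -8, 18) = -15
n1 (Dana): max(-6, -7, 3, -15) = 3
n2.1 (Jamal): min(13, 20, -6) = -6
n2.2 (Jamal): min(-1, 0) = -1
n2.3 (Jamal): min(-12, 3) = -12
n2 (Dana): max(-6, -1, -12) = -1
n0 (Jamal): min(3, -1) = -1
At n0, Jamal picks n2 (lowest: -1).
At n2, Dana picks n2.2 (highest: -1).
At n2.2, Jamal picks n2.2.1 (lowest: -1).
Terminal value -1.

n0 -> n2 -> n2.2 -> n2.2.1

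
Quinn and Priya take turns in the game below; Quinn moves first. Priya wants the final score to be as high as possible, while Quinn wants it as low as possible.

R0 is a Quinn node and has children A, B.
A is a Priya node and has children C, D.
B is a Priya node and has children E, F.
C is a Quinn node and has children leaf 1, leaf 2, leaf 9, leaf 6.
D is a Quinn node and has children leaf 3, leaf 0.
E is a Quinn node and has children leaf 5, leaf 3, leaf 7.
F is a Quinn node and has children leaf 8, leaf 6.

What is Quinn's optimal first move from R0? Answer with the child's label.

A

C (Quinn): min(1, 2, 9, 6) = 1
D (Quinn): min(3, 0) = 0
A (Priya): max(1, 0) = 1
E (Quinn): min(5, 3, 7) = 3
F (Quinn): min(8, 6) = 6
B (Priya): max(3, 6) = 6
R0 (Quinn): min(1, 6) = 1
Quinn at R0 wants the lowest of {A=1, B=6}, so chooses A.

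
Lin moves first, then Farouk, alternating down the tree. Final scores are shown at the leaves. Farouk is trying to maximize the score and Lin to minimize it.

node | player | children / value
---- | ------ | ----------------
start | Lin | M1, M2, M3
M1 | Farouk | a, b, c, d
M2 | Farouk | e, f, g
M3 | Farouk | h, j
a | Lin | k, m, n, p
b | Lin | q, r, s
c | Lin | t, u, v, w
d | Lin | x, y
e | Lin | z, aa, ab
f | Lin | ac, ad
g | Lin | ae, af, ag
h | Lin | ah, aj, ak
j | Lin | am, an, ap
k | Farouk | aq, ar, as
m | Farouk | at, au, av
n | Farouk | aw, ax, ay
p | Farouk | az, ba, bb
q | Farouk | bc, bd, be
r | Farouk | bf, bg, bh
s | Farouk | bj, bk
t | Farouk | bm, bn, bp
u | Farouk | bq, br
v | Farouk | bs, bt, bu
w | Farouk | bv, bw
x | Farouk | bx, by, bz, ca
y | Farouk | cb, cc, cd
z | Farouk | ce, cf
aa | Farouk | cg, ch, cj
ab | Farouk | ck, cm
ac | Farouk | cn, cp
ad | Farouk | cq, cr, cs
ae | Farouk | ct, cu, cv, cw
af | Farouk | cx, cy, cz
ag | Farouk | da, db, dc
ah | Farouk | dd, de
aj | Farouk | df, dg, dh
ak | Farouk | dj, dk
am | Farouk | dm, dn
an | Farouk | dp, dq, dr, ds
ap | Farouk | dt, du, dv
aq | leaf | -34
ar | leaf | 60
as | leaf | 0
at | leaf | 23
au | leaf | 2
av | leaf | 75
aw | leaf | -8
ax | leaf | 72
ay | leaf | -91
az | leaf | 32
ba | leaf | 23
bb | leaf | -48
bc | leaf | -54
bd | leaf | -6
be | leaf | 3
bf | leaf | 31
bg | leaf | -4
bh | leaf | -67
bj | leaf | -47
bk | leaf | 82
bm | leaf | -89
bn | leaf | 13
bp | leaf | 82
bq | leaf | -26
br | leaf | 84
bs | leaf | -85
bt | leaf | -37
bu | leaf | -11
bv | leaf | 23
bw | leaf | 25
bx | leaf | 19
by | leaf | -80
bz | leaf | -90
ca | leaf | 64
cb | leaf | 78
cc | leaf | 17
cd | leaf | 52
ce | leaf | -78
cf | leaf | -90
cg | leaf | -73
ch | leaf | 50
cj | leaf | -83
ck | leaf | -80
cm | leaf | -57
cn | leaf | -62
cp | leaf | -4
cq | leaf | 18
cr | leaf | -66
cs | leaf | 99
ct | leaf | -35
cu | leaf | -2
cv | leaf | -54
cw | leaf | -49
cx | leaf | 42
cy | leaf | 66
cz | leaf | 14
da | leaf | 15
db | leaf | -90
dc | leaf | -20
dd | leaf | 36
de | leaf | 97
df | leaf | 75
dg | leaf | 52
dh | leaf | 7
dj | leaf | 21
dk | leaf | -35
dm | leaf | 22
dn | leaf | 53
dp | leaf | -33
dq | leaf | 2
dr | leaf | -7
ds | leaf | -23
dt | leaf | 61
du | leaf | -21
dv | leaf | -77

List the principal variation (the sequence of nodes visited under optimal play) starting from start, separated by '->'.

k (Farouk): max(-34, 60, 0) = 60
m (Farouk): max(23, 2, 75) = 75
n (Farouk): max(-8, 72, -91) = 72
p (Farouk): max(32, 23, -48) = 32
a (Lin): min(60, 75, 72, 32) = 32
q (Farouk): max(-54, -6, 3) = 3
r (Farouk): max(31, -4, -67) = 31
s (Farouk): max(-47, 82) = 82
b (Lin): min(3, 31, 82) = 3
t (Farouk): max(-89, 13, 82) = 82
u (Farouk): max(-26, 84) = 84
v (Farouk): max(-85, -37, -11) = -11
w (Farouk): max(23, 25) = 25
c (Lin): min(82, 84, -11, 25) = -11
x (Farouk): max(19, -80, -90, 64) = 64
y (Farouk): max(78, 17, 52) = 78
d (Lin): min(64, 78) = 64
M1 (Farouk): max(32, 3, -11, 64) = 64
z (Farouk): max(-78, -90) = -78
aa (Farouk): max(-73, 50, -83) = 50
ab (Farouk): max(-80, -57) = -57
e (Lin): min(-78, 50, -57) = -78
ac (Farouk): max(-62, -4) = -4
ad (Farouk): max(18, -66, 99) = 99
f (Lin): min(-4, 99) = -4
ae (Farouk): max(-35, -2, -54, -49) = -2
af (Farouk): max(42, 66, 14) = 66
ag (Farouk): max(15, -90, -20) = 15
g (Lin): min(-2, 66, 15) = -2
M2 (Farouk): max(-78, -4, -2) = -2
ah (Farouk): max(36, 97) = 97
aj (Farouk): max(75, 52, 7) = 75
ak (Farouk): max(21, -35) = 21
h (Lin): min(97, 75, 21) = 21
am (Farouk): max(22, 53) = 53
an (Farouk): max(-33, 2, -7, -23) = 2
ap (Farouk): max(61, -21, -77) = 61
j (Lin): min(53, 2, 61) = 2
M3 (Farouk): max(21, 2) = 21
start (Lin): min(64, -2, 21) = -2
At start, Lin picks M2 (lowest: -2).
At M2, Farouk picks g (highest: -2).
At g, Lin picks ae (lowest: -2).
At ae, Farouk picks cu (highest: -2).
Terminal value -2.

start -> M2 -> g -> ae -> cu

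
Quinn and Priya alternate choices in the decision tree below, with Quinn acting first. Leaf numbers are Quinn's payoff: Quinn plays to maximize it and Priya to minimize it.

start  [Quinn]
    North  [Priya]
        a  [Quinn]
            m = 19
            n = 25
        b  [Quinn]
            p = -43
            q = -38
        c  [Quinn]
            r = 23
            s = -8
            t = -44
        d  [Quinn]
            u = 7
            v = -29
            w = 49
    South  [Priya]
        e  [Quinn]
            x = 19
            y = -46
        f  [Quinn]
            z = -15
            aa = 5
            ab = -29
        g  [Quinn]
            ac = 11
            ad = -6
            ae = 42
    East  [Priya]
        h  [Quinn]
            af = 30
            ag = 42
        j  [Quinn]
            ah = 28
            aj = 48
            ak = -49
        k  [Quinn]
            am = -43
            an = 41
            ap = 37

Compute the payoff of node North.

-38

a (Quinn): max(19, 25) = 25
b (Quinn): max(-43, -38) = -38
c (Quinn): max(23, -8, -44) = 23
d (Quinn): max(7, -29, 49) = 49
North (Priya): min(25, -38, 23, 49) = -38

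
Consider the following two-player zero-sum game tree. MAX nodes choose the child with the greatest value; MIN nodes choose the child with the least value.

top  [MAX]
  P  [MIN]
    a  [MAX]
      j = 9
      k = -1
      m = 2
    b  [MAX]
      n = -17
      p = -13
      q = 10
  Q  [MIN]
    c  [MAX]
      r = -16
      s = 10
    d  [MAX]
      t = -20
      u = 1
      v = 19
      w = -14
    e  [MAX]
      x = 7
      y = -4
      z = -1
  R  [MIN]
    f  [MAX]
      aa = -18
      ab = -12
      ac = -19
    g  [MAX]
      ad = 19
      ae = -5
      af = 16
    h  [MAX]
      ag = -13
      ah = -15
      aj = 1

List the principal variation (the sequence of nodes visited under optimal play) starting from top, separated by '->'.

top -> P -> a -> j

a (MAX): max(9, -1, 2) = 9
b (MAX): max(-17, -13, 10) = 10
P (MIN): min(9, 10) = 9
c (MAX): max(-16, 10) = 10
d (MAX): max(-20, 1, 19, -14) = 19
e (MAX): max(7, -4, -1) = 7
Q (MIN): min(10, 19, 7) = 7
f (MAX): max(-18, -12, -19) = -12
g (MAX): max(19, -5, 16) = 19
h (MAX): max(-13, -15, 1) = 1
R (MIN): min(-12, 19, 1) = -12
top (MAX): max(9, 7, -12) = 9
At top, MAX picks P (highest: 9).
At P, MIN picks a (lowest: 9).
At a, MAX picks j (highest: 9).
Terminal value 9.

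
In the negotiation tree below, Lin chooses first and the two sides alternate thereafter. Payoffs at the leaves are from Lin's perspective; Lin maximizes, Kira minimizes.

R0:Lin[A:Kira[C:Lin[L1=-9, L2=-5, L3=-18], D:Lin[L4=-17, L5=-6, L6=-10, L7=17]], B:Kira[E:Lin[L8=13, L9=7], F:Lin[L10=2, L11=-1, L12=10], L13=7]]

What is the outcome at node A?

-5

C (Lin): max(-9, -5, -18) = -5
D (Lin): max(-17, -6, -10, 17) = 17
A (Kira): min(-5, 17) = -5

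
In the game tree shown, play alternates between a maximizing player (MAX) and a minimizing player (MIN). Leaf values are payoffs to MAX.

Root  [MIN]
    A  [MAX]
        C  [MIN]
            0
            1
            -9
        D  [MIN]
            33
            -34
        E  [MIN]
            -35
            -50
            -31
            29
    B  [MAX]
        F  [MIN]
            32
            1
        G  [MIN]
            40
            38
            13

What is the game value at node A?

-9

C (MIN): min(0, 1, -9) = -9
D (MIN): min(33, -34) = -34
E (MIN): min(-35, -50, -31, 29) = -50
A (MAX): max(-9, -34, -50) = -9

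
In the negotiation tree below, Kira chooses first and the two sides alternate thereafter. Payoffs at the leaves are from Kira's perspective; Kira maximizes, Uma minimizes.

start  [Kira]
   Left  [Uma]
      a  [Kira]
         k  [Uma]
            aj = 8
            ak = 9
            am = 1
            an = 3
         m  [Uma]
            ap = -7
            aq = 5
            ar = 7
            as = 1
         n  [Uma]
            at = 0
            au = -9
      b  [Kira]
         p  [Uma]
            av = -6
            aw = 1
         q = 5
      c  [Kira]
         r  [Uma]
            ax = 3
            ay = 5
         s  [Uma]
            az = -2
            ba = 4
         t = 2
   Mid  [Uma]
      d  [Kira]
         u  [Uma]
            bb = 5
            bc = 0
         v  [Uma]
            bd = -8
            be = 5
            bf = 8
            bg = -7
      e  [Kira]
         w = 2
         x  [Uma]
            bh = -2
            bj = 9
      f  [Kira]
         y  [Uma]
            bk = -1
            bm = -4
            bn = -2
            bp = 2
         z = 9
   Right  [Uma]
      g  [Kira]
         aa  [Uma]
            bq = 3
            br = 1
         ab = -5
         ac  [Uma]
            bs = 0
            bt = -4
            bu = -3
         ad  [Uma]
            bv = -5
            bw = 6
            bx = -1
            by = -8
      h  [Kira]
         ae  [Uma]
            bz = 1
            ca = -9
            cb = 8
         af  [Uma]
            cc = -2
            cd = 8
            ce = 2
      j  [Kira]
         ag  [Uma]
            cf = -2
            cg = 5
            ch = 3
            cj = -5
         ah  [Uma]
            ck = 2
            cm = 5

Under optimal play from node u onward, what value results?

0

u (Uma): min(5, 0) = 0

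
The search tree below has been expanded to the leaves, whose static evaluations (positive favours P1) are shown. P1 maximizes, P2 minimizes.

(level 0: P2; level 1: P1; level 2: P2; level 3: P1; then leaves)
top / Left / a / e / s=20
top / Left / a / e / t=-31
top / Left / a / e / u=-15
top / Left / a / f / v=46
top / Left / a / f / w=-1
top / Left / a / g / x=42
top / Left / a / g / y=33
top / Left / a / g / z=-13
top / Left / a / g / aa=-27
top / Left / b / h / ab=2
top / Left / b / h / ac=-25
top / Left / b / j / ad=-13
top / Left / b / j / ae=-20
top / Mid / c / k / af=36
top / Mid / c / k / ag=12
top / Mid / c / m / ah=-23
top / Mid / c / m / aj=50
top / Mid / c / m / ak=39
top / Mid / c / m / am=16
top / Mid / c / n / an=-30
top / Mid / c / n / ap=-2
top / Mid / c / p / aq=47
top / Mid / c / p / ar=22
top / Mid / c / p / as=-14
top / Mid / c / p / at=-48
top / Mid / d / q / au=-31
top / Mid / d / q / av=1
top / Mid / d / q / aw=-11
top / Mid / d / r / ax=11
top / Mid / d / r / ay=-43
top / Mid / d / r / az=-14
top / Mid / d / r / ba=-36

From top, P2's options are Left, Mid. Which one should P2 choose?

Mid

e (P1): max(20, -31, -15) = 20
f (P1): max(46, -1) = 46
g (P1): max(42, 33, -13, -27) = 42
a (P2): min(20, 46, 42) = 20
h (P1): max(2, -25) = 2
j (P1): max(-13, -20) = -13
b (P2): min(2, -13) = -13
Left (P1): max(20, -13) = 20
k (P1): max(36, 12) = 36
m (P1): max(-23, 50, 39, 16) = 50
n (P1): max(-30, -2) = -2
p (P1): max(47, 22, -14, -48) = 47
c (P2): min(36, 50, -2, 47) = -2
q (P1): max(-31, 1, -11) = 1
r (P1): max(11, -43, -14, -36) = 11
d (P2): min(1, 11) = 1
Mid (P1): max(-2, 1) = 1
top (P2): min(20, 1) = 1
P2 at top wants the lowest of {Left=20, Mid=1}, so chooses Mid.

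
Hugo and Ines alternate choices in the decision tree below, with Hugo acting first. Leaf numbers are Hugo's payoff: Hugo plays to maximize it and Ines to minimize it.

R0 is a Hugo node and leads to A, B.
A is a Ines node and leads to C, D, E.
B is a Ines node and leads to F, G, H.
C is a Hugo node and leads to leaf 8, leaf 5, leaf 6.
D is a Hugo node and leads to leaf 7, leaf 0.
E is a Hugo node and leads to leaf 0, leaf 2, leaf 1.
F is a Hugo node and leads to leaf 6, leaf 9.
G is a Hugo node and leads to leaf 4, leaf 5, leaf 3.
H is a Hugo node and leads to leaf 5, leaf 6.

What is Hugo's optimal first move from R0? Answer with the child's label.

C (Hugo): max(8, 5, 6) = 8
D (Hugo): max(7, 0) = 7
E (Hugo): max(0, 2, 1) = 2
A (Ines): min(8, 7, 2) = 2
F (Hugo): max(6, 9) = 9
G (Hugo): max(4, 5, 3) = 5
H (Hugo): max(5, 6) = 6
B (Ines): min(9, 5, 6) = 5
R0 (Hugo): max(2, 5) = 5
Hugo at R0 wants the highest of {A=2, B=5}, so chooses B.

B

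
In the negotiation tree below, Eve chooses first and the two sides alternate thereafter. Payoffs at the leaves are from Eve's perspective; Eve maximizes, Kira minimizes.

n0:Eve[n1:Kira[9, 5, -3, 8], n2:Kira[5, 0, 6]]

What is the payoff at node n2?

n2 (Kira): min(5, 0, 6) = 0

0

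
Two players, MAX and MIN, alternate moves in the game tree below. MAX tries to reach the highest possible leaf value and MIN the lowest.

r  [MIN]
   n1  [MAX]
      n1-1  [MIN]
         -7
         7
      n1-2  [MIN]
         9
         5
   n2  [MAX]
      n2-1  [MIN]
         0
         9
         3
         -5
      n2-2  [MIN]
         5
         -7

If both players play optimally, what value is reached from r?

n1-1 (MIN): min(-7, 7) = -7
n1-2 (MIN): min(9, 5) = 5
n1 (MAX): max(-7, 5) = 5
n2-1 (MIN): min(0, 9, 3, -5) = -5
n2-2 (MIN): min(5, -7) = -7
n2 (MAX): max(-5, -7) = -5
r (MIN): min(5, -5) = -5

-5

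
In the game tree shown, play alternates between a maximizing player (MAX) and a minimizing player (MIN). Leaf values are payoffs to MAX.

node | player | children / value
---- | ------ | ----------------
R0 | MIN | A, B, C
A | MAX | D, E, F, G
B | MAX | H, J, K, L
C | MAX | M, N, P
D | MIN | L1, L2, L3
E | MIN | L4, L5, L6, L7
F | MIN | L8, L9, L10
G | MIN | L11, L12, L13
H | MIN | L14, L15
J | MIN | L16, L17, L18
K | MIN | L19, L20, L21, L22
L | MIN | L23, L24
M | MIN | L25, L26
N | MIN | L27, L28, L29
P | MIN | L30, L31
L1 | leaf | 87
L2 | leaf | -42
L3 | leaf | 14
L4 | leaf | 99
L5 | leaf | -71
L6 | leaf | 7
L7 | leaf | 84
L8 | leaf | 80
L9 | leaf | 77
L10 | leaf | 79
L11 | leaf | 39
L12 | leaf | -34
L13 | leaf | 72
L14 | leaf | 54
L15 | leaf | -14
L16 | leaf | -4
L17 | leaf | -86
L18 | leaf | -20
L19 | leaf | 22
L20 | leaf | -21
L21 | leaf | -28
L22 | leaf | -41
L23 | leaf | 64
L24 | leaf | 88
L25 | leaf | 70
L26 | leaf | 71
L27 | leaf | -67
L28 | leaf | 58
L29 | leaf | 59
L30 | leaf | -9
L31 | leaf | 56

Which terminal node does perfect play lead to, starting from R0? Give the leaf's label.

D (MIN): min(87, -42, 14) = -42
E (MIN): min(99, -71, 7, 84) = -71
F (MIN): min(80, 77, 79) = 77
G (MIN): min(39, -34, 72) = -34
A (MAX): max(-42, -71, 77, -34) = 77
H (MIN): min(54, -14) = -14
J (MIN): min(-4, -86, -20) = -86
K (MIN): min(22, -21, -28, -41) = -41
L (MIN): min(64, 88) = 64
B (MAX): max(-14, -86, -41, 64) = 64
M (MIN): min(70, 71) = 70
N (MIN): min(-67, 58, 59) = -67
P (MIN): min(-9, 56) = -9
C (MAX): max(70, -67, -9) = 70
R0 (MIN): min(77, 64, 70) = 64
At R0, MIN picks B (lowest: 64).
At B, MAX picks L (highest: 64).
At L, MIN picks L23 (lowest: 64).
Terminal value 64.

L23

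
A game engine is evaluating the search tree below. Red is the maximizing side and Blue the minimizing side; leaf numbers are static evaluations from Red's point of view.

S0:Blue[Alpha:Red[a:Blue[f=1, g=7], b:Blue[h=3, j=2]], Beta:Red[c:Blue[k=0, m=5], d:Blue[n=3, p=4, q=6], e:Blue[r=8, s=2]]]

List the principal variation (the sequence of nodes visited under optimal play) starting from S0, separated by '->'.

a (Blue): min(1, 7) = 1
b (Blue): min(3, 2) = 2
Alpha (Red): max(1, 2) = 2
c (Blue): min(0, 5) = 0
d (Blue): min(3, 4, 6) = 3
e (Blue): min(8, 2) = 2
Beta (Red): max(0, 3, 2) = 3
S0 (Blue): min(2, 3) = 2
At S0, Blue picks Alpha (lowest: 2).
At Alpha, Red picks b (highest: 2).
At b, Blue picks j (lowest: 2).
Terminal value 2.

S0 -> Alpha -> b -> j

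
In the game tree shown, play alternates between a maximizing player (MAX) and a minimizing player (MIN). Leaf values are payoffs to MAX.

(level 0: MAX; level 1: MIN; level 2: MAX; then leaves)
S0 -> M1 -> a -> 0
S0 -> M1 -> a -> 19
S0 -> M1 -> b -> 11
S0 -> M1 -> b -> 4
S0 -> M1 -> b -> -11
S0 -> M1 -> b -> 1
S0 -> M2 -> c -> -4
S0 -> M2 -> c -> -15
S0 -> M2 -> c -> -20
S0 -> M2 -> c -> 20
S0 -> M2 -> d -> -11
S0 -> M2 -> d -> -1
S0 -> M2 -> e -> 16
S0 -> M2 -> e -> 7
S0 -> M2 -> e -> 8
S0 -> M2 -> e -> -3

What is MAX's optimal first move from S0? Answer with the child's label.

M1

a (MAX): max(0, 19) = 19
b (MAX): max(11, 4, -11, 1) = 11
M1 (MIN): min(19, 11) = 11
c (MAX): max(-4, -15, -20, 20) = 20
d (MAX): max(-11, -1) = -1
e (MAX): max(16, 7, 8, -3) = 16
M2 (MIN): min(20, -1, 16) = -1
S0 (MAX): max(11, -1) = 11
MAX at S0 wants the highest of {M1=11, M2=-1}, so chooses M1.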